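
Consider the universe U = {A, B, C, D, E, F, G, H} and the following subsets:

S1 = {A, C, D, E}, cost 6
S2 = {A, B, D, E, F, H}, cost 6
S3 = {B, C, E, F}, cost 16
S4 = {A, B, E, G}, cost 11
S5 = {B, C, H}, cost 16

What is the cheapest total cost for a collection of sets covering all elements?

S1, S2, S4 cover every element at cost 6 + 6 + 11 = 23.
Any cover uses at least 3 sets; among all covering selections none totals below 23.

23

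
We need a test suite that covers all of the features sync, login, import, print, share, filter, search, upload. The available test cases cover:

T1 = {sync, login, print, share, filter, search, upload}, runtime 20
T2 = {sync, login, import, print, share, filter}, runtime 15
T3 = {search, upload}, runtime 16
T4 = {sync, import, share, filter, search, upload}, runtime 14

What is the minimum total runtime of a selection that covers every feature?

29

T2, T4 cover every feature at runtime 15 + 14 = 29.
Any cover uses at least 2 test cases; among all covering selections none totals below 29.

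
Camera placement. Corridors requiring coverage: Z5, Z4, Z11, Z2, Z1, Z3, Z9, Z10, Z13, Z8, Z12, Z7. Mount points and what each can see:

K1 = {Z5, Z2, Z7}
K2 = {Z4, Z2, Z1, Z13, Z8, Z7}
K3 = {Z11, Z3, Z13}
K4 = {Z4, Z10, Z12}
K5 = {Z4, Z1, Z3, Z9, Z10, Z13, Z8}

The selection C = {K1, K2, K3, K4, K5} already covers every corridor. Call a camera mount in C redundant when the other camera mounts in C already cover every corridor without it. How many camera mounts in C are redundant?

1

Drop K1: Z5 uncovered — not redundant.
Drop K2: the rest still cover every corridor — redundant.
Drop K3: Z11 uncovered — not redundant.
Drop K4: Z12 uncovered — not redundant.
Drop K5: Z9 uncovered — not redundant.
1 redundant: K2.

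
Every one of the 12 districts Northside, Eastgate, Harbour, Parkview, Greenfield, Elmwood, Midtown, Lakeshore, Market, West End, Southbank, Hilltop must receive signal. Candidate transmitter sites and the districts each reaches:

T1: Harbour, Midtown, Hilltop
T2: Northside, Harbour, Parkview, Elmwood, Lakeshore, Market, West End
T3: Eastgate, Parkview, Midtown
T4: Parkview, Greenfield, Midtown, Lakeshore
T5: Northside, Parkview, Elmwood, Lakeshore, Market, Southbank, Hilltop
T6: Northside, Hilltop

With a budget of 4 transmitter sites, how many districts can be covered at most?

Choosing T2, T3, T4, T5 covers {Northside, Eastgate, Harbour, Parkview, Greenfield, Elmwood, Midtown, Lakeshore, Market, West End, Southbank, Hilltop} — 12 districts.
That is all 12 districts.

12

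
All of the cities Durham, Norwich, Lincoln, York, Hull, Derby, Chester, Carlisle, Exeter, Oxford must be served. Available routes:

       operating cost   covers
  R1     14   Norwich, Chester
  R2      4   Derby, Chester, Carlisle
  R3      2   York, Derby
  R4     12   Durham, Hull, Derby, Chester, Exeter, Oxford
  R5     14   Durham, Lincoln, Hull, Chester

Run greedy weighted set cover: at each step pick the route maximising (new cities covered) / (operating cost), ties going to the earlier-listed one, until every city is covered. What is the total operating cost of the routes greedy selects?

Pick 1: R3 adds 2 new (York, Derby) at operating cost 2 (ratio 2/2).
Pick 2: R2 adds 2 new (Chester, Carlisle) at operating cost 4 (ratio 2/4).
Pick 3: R4 adds 4 new (Durham, Hull, Exeter, Oxford) at operating cost 12 (ratio 4/12).
Pick 4: R1 adds 1 new (Norwich) at operating cost 14 (ratio 1/14).
Pick 5: R5 adds 1 new (Lincoln) at operating cost 14 (ratio 1/14).
Greedy total operating cost: 2 + 4 + 12 + 14 + 14 = 46.

46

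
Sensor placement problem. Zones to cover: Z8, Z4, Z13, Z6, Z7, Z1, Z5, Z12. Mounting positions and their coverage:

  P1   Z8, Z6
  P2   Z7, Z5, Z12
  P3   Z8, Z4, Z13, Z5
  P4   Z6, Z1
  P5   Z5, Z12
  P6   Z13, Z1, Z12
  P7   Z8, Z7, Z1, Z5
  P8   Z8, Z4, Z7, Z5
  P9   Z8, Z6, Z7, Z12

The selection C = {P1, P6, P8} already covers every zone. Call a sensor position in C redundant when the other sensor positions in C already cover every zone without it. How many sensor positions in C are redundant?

0

Drop P1: Z6 uncovered — not redundant.
Drop P6: Z13, Z1, Z12 uncovered — not redundant.
Drop P8: Z4, Z7, Z5 uncovered — not redundant.
None of the sensor positions in C is redundant.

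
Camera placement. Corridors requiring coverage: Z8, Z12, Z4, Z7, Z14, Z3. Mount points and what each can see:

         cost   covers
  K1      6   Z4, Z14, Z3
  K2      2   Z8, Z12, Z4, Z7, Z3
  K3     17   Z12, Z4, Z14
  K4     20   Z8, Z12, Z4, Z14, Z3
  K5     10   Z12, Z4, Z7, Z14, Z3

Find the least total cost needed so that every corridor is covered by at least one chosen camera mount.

K1, K2 cover every corridor at cost 6 + 2 = 8.
Any cover uses at least 2 camera mounts; among all covering selections none totals below 8.

8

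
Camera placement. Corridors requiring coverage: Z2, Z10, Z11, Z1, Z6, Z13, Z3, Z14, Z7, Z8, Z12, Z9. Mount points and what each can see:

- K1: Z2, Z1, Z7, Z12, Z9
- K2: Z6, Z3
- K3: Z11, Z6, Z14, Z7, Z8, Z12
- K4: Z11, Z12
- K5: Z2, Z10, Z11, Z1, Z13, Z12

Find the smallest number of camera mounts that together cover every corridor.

4

K1, K2, K3, K5 together cover {Z2, Z10, Z11, Z1, Z6, Z13, Z3, Z14, Z7, Z8, Z12, Z9} — every corridor.
No 3 of the 5 camera mounts cover everything (all 10 triples fall short), so 4 is minimum.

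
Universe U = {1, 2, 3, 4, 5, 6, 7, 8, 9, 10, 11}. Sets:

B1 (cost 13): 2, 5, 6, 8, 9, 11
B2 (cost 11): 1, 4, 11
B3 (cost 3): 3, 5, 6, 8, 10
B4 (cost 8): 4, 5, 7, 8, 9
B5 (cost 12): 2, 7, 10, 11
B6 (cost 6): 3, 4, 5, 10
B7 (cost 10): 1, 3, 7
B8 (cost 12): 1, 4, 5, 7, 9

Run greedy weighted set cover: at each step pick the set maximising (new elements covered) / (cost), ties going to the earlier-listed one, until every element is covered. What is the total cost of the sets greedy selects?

Pick 1: B3 adds 5 new (3, 5, 6, 8, 10) at cost 3 (ratio 5/3).
Pick 2: B4 adds 3 new (4, 7, 9) at cost 8 (ratio 3/8).
Pick 3: B2 adds 2 new (1, 11) at cost 11 (ratio 2/11).
Pick 4: B5 adds 1 new (2) at cost 12 (ratio 1/12).
Greedy total cost: 3 + 8 + 11 + 12 = 34. (The true optimum is 27, so greedy overshoots here.)

34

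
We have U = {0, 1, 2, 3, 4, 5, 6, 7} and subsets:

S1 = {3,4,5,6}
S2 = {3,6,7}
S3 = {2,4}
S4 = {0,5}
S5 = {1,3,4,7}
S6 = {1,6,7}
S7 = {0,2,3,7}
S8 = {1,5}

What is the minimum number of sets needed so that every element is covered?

3

S1, S5, S7 together cover {0, 1, 2, 3, 4, 5, 6, 7} — every element.
No 2 of the 8 sets cover everything (all 28 pairs fall short), so 3 is minimum.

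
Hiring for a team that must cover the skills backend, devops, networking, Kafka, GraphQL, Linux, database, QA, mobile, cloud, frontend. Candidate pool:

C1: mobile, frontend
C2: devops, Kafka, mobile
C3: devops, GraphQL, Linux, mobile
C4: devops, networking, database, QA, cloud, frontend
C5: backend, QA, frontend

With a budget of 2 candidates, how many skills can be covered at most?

9

Choosing C3, C4 covers {devops, networking, GraphQL, Linux, database, QA, mobile, cloud, frontend} — 9 skills.
No choice of 2 candidates does better; here backend, Kafka are left uncovered.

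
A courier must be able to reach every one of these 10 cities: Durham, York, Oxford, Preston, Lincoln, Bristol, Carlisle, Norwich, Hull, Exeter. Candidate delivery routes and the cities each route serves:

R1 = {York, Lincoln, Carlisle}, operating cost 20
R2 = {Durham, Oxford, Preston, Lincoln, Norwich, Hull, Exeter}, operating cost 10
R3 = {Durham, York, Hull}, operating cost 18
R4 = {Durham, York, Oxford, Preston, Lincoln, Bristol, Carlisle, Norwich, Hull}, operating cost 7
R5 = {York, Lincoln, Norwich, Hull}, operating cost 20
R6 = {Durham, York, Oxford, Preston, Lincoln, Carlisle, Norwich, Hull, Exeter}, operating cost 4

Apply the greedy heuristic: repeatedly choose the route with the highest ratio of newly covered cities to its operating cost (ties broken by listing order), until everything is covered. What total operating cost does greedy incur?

Pick 1: R6 adds 9 new (Durham, York, Oxford, Preston, Lincoln, Carlisle, Norwich, Hull, Exeter) at operating cost 4 (ratio 9/4).
Pick 2: R4 adds 1 new (Bristol) at operating cost 7 (ratio 1/7).
Greedy total operating cost: 4 + 7 = 11.

11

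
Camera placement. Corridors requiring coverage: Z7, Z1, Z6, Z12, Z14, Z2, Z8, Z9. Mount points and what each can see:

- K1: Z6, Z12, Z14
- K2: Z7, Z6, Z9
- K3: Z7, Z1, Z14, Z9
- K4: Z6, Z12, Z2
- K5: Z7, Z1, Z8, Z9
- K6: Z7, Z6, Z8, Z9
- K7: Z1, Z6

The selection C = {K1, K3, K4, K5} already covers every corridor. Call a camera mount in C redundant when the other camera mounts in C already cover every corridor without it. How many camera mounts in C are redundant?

Drop K1: the rest still cover every corridor — redundant.
Drop K3: the rest still cover every corridor — redundant.
Drop K4: Z2 uncovered — not redundant.
Drop K5: Z8 uncovered — not redundant.
2 redundant: K1, K3.

2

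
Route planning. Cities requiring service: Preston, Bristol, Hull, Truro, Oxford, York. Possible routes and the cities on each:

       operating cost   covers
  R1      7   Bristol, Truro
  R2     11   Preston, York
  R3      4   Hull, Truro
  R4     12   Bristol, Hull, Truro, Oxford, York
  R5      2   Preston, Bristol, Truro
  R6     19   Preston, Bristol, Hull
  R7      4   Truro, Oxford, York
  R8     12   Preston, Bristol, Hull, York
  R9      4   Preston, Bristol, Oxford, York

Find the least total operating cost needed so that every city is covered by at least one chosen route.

8

R3, R9 cover every city at operating cost 4 + 4 = 8.
Any cover uses at least 2 routes; among all covering selections none totals below 8.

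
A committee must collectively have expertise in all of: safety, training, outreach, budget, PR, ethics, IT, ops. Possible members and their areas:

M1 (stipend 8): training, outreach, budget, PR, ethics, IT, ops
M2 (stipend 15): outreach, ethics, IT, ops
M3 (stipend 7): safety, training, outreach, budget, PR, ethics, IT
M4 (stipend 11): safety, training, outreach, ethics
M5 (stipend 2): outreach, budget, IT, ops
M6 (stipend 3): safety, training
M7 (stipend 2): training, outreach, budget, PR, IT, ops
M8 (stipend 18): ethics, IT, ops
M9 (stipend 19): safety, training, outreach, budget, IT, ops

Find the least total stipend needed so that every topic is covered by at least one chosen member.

9

M3, M5 cover every topic at stipend 7 + 2 = 9.
Any cover uses at least 2 members; among all covering selections none totals below 9.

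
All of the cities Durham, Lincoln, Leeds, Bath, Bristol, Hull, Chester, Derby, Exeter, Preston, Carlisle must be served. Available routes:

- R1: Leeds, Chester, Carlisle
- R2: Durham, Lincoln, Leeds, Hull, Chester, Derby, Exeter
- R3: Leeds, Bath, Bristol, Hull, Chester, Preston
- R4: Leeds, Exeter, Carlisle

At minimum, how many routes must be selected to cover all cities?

3

R1, R2, R3 together cover {Durham, Lincoln, Leeds, Bath, Bristol, Hull, Chester, Derby, Exeter, Preston, Carlisle} — every city.
No 2 of the 4 routes cover everything (all 6 pairs fall short), so 3 is minimum.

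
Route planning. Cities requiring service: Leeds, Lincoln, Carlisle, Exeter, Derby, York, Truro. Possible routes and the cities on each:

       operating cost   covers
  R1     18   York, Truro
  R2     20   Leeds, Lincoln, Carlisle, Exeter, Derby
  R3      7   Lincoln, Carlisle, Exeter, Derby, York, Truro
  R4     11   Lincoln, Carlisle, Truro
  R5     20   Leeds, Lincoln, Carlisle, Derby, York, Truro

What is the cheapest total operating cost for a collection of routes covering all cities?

R2, R3 cover every city at operating cost 20 + 7 = 27.
Any cover uses at least 2 routes; among all covering selections none totals below 27.

27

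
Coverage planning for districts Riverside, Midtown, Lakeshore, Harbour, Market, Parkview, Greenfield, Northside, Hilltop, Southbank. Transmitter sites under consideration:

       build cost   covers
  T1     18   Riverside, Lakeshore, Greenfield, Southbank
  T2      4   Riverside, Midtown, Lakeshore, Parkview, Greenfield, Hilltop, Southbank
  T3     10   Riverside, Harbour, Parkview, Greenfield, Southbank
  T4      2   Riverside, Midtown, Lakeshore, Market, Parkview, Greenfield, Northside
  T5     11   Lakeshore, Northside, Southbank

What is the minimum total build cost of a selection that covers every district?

T2, T3, T4 cover every district at build cost 4 + 10 + 2 = 16.
Any cover uses at least 3 transmitter sites; among all covering selections none totals below 16.

16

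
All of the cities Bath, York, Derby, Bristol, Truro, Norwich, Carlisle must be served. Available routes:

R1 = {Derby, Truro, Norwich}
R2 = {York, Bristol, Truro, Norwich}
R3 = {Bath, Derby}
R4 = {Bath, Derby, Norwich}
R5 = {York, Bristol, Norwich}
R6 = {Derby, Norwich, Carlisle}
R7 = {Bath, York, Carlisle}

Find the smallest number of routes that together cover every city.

R1, R2, R7 together cover {Bath, York, Derby, Bristol, Truro, Norwich, Carlisle} — every city.
No 2 of the 7 routes cover everything (all 21 pairs fall short), so 3 is minimum.

3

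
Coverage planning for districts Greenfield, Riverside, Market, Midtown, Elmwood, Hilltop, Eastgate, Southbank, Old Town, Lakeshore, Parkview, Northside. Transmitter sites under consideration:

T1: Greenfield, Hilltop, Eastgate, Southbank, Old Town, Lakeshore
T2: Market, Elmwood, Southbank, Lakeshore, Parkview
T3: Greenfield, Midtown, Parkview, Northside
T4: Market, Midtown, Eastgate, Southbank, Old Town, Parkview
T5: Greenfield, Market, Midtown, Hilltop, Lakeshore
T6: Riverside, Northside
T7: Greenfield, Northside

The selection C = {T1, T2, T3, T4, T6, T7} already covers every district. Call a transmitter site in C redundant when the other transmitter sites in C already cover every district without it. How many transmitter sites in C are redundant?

Drop T1: Hilltop uncovered — not redundant.
Drop T2: Elmwood uncovered — not redundant.
Drop T3: the rest still cover every district — redundant.
Drop T4: the rest still cover every district — redundant.
Drop T6: Riverside uncovered — not redundant.
Drop T7: the rest still cover every district — redundant.
3 redundant: T3, T4, T7.

3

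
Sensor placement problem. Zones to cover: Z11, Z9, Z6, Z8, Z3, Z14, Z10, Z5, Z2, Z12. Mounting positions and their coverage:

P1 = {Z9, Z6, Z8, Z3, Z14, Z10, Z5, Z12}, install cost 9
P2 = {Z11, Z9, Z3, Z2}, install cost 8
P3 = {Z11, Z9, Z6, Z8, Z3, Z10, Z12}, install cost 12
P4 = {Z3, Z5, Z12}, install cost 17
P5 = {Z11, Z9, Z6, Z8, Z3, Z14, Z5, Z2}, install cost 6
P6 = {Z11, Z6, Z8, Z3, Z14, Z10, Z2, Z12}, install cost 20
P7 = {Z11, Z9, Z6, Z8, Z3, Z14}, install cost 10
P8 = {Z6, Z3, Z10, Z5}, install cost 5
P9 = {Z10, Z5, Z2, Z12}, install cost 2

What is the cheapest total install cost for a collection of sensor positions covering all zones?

P5, P9 cover every zone at install cost 6 + 2 = 8.
Any cover uses at least 2 sensor positions; among all covering selections none totals below 8.

8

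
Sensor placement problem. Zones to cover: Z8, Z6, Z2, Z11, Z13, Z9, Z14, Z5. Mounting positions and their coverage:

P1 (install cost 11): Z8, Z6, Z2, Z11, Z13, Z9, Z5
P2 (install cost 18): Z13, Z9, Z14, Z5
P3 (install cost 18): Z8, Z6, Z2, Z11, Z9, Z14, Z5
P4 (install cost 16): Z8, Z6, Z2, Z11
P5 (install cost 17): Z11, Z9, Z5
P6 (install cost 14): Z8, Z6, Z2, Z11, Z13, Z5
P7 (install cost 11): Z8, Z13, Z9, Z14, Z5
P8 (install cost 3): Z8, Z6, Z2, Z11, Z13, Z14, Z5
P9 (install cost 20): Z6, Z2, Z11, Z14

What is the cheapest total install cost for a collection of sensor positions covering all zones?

P1, P8 cover every zone at install cost 11 + 3 = 14.
Any cover uses at least 2 sensor positions; among all covering selections none totals below 14.

14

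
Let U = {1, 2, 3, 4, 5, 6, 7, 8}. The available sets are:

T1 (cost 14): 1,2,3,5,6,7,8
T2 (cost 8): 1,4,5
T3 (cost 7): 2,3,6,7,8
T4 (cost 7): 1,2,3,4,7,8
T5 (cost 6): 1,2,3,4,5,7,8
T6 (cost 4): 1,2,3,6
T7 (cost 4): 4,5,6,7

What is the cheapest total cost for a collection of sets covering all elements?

T5, T6 cover every element at cost 6 + 4 = 10.
Any cover uses at least 2 sets; among all covering selections none totals below 10.

10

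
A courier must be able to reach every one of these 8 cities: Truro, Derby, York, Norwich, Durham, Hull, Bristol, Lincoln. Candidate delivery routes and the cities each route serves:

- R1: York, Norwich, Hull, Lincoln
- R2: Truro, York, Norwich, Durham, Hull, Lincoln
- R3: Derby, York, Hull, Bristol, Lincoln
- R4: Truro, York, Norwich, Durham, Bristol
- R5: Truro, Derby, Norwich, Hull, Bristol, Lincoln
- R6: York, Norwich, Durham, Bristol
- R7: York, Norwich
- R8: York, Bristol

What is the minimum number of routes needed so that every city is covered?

R2, R3 together cover {Truro, Derby, York, Norwich, Durham, Hull, Bristol, Lincoln} — every city.
No single route contains all 8 cities, so 2 is optimal.

2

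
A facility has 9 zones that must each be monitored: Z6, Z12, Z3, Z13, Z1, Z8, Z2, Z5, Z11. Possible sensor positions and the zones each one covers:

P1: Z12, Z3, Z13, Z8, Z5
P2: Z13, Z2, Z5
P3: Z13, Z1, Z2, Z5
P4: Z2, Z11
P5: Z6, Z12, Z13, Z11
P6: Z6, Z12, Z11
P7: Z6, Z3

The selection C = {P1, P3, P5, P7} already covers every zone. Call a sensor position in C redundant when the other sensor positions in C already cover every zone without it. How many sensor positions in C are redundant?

Drop P1: Z8 uncovered — not redundant.
Drop P3: Z1, Z2 uncovered — not redundant.
Drop P5: Z11 uncovered — not redundant.
Drop P7: the rest still cover every zone — redundant.
1 redundant: P7.

1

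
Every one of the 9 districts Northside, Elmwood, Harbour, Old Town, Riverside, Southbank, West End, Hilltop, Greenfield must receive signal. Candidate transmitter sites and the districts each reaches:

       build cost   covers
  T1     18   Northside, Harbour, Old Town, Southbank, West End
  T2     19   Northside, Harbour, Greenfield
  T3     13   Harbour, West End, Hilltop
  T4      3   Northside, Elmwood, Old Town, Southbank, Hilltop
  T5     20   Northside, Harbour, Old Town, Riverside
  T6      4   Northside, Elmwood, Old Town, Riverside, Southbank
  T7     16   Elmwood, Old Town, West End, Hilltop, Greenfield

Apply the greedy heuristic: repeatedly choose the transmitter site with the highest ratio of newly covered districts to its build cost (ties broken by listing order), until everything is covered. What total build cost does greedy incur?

36

Pick 1: T4 adds 5 new (Northside, Elmwood, Old Town, Southbank, Hilltop) at build cost 3 (ratio 5/3).
Pick 2: T6 adds 1 new (Riverside) at build cost 4 (ratio 1/4).
Pick 3: T3 adds 2 new (Harbour, West End) at build cost 13 (ratio 2/13).
Pick 4: T7 adds 1 new (Greenfield) at build cost 16 (ratio 1/16).
Greedy total build cost: 3 + 4 + 13 + 16 = 36. (The true optimum is 33, so greedy overshoots here.)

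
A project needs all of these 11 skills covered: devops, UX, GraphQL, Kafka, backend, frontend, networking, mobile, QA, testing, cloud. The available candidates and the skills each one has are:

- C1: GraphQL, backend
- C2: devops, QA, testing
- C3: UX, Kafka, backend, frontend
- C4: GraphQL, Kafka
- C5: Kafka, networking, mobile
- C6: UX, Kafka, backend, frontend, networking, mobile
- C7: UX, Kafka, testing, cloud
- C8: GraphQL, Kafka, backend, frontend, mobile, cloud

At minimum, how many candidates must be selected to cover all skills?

C2, C6, C8 together cover {devops, UX, GraphQL, Kafka, backend, frontend, networking, mobile, QA, testing, cloud} — every skill.
No 2 of the 8 candidates cover everything (all 28 pairs fall short), so 3 is minimum.

3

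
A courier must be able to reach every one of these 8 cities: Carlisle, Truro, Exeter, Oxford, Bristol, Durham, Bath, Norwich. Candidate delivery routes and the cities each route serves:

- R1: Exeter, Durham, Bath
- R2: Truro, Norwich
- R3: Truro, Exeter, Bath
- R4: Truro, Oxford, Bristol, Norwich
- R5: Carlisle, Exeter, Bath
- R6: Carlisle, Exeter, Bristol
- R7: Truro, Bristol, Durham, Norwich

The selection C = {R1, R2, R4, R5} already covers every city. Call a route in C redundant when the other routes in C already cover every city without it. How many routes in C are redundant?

1

Drop R1: Durham uncovered — not redundant.
Drop R2: the rest still cover every city — redundant.
Drop R4: Oxford, Bristol uncovered — not redundant.
Drop R5: Carlisle uncovered — not redundant.
1 redundant: R2.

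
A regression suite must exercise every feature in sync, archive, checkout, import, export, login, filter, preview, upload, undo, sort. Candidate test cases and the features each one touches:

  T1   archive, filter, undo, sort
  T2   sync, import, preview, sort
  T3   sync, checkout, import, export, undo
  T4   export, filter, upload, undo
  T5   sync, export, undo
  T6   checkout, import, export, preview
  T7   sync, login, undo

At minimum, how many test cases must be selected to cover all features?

4

T1, T4, T6, T7 together cover {sync, archive, checkout, import, export, login, filter, preview, upload, undo, sort} — every feature.
No 3 of the 7 test cases cover everything (all 35 triples fall short), so 4 is minimum.
Greedy (largest uncovered first) would take T3, T1, T2, T4, T7 — 5 test cases — but 4 suffice.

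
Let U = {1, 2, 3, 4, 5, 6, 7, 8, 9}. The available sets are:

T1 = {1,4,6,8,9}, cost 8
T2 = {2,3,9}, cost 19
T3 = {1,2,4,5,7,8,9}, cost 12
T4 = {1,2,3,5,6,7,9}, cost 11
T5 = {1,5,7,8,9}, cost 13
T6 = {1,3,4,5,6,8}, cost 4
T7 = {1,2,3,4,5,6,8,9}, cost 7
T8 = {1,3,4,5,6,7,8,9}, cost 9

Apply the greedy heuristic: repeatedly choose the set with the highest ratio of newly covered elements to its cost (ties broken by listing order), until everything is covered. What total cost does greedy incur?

20

Pick 1: T6 adds 6 new (1, 3, 4, 5, 6, 8) at cost 4 (ratio 6/4).
Pick 2: T7 adds 2 new (2, 9) at cost 7 (ratio 2/7).
Pick 3: T8 adds 1 new (7) at cost 9 (ratio 1/9).
Greedy total cost: 4 + 7 + 9 = 20. (The true optimum is 15, so greedy overshoots here.)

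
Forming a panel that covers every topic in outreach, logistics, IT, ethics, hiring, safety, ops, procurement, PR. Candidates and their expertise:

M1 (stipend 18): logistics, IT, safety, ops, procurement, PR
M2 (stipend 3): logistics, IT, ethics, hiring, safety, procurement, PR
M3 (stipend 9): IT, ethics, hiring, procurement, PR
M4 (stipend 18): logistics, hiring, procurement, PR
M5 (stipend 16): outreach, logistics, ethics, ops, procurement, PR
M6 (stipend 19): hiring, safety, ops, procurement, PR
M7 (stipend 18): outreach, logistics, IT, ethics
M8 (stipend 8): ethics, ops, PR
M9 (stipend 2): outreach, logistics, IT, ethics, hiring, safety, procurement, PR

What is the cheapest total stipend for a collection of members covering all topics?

10

M8, M9 cover every topic at stipend 8 + 2 = 10.
Any cover uses at least 2 members; among all covering selections none totals below 10.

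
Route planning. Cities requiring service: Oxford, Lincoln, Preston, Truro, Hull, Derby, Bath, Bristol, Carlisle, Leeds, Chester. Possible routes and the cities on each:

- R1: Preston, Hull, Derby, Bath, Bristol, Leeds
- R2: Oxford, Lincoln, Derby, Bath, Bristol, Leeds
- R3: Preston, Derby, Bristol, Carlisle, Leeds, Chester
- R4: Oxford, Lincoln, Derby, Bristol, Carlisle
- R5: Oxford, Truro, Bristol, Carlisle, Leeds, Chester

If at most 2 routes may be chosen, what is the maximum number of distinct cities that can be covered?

Choosing R1, R5 covers {Oxford, Preston, Truro, Hull, Derby, Bath, Bristol, Carlisle, Leeds, Chester} — 10 cities.
No choice of 2 routes does better; here Lincoln is left uncovered.

10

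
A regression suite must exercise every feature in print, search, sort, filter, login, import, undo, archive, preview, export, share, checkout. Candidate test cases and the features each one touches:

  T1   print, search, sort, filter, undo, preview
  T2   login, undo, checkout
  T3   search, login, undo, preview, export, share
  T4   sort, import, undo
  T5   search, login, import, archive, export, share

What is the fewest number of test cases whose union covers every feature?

T1, T2, T5 together cover {print, search, sort, filter, login, import, undo, archive, preview, export, share, checkout} — every feature.
No 2 of the 5 test cases cover everything (all 10 pairs fall short), so 3 is minimum.

3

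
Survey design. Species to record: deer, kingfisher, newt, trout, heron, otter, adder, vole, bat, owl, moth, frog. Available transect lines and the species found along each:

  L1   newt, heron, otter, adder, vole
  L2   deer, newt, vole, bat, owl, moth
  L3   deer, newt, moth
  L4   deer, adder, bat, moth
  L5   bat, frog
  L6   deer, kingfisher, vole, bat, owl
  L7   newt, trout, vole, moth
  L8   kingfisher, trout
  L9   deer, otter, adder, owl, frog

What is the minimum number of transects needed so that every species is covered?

L1, L2, L5, L8 together cover {deer, kingfisher, newt, trout, heron, otter, adder, vole, bat, owl, moth, frog} — every species.
No 3 of the 9 transects cover everything (all 84 triples fall short), so 4 is minimum.

4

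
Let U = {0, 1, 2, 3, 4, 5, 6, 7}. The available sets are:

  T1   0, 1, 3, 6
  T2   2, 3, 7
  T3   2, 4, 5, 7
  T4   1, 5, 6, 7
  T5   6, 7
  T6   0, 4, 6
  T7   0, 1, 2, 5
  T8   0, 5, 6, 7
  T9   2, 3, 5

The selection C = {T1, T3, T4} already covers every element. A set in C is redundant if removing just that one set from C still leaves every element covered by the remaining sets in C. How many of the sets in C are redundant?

Drop T1: 0, 3 uncovered — not redundant.
Drop T3: 2, 4 uncovered — not redundant.
Drop T4: the rest still cover every element — redundant.
1 redundant: T4.

1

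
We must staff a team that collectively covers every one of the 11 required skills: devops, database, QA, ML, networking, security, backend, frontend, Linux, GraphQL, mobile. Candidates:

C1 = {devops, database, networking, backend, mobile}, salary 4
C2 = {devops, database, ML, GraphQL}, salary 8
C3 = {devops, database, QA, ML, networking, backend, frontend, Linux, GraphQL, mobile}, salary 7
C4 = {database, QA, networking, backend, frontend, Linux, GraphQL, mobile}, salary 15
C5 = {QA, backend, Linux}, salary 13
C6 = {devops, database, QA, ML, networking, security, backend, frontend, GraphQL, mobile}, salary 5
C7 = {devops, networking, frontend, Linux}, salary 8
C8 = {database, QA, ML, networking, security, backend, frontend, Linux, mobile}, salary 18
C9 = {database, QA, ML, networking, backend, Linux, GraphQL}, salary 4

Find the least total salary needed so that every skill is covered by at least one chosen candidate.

9

C6, C9 cover every skill at salary 5 + 4 = 9.
Any cover uses at least 2 candidates; among all covering selections none totals below 9.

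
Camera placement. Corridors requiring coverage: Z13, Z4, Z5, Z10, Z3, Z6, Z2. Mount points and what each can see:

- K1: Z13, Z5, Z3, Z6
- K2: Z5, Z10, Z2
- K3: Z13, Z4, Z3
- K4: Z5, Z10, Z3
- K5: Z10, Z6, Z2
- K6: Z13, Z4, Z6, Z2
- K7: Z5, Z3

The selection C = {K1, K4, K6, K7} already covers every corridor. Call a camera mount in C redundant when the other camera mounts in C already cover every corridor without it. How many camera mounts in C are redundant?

Drop K1: the rest still cover every corridor — redundant.
Drop K4: Z10 uncovered — not redundant.
Drop K6: Z4, Z2 uncovered — not redundant.
Drop K7: the rest still cover every corridor — redundant.
2 redundant: K1, K7.

2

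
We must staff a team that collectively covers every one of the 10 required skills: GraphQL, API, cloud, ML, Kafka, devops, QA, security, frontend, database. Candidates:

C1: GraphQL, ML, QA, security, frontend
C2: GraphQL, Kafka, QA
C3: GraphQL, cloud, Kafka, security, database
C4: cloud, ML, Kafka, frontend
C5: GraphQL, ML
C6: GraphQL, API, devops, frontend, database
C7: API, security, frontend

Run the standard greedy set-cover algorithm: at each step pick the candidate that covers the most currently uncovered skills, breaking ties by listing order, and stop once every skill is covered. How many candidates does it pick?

Pick 1: C1 covers 5 new skills (GraphQL, ML, QA, security, frontend).
Pick 2: C3 covers 3 new skills (cloud, Kafka, database).
Pick 3: C6 covers 2 new skills (API, devops).
Greedy uses 3 candidates.

3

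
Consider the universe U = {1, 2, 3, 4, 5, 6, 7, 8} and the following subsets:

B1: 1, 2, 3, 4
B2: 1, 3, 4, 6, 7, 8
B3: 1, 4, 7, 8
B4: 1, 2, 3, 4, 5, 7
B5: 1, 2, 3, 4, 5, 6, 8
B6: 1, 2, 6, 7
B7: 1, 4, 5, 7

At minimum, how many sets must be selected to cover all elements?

2

B2, B4 together cover {1, 2, 3, 4, 5, 6, 7, 8} — every element.
No single set contains all 8 elements, so 2 is optimal.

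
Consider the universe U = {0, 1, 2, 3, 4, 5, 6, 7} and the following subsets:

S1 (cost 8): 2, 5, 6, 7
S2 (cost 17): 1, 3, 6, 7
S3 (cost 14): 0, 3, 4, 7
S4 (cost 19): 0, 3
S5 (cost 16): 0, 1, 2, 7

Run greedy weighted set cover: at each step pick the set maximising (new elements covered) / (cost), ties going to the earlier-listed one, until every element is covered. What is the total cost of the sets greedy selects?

Pick 1: S1 adds 4 new (2, 5, 6, 7) at cost 8 (ratio 4/8).
Pick 2: S3 adds 3 new (0, 3, 4) at cost 14 (ratio 3/14).
Pick 3: S5 adds 1 new (1) at cost 16 (ratio 1/16).
Greedy total cost: 8 + 14 + 16 = 38.

38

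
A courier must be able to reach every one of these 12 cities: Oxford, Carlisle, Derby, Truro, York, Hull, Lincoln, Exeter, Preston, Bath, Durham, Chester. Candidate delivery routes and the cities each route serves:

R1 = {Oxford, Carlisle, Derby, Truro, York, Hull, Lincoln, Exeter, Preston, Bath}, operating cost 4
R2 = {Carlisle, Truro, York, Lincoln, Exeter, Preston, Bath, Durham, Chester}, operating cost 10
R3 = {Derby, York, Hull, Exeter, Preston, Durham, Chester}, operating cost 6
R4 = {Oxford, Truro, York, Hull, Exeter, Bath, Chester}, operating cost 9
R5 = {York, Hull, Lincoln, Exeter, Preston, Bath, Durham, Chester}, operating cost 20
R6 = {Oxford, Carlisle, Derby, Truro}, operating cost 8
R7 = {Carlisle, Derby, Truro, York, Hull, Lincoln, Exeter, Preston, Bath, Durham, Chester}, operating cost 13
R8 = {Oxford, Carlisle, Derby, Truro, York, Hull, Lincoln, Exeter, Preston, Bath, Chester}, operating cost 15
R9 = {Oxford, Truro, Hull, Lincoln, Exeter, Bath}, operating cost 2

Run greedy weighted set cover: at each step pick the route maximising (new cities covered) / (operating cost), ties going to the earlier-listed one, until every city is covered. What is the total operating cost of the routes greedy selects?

12

Pick 1: R9 adds 6 new (Oxford, Truro, Hull, Lincoln, Exeter, Bath) at operating cost 2 (ratio 6/2).
Pick 2: R1 adds 4 new (Carlisle, Derby, York, Preston) at operating cost 4 (ratio 4/4).
Pick 3: R3 adds 2 new (Durham, Chester) at operating cost 6 (ratio 2/6).
Greedy total operating cost: 2 + 4 + 6 = 12. (The true optimum is 10, so greedy overshoots here.)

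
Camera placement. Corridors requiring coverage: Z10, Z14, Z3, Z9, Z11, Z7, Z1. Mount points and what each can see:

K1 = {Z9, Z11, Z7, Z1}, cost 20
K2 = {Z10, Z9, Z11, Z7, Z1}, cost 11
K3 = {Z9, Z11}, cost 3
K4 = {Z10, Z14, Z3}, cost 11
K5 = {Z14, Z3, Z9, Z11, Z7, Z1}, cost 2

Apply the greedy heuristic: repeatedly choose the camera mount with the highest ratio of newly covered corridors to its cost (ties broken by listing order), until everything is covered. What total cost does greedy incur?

Pick 1: K5 adds 6 new (Z14, Z3, Z9, Z11, Z7, Z1) at cost 2 (ratio 6/2).
Pick 2: K2 adds 1 new (Z10) at cost 11 (ratio 1/11).
Greedy total cost: 2 + 11 = 13.

13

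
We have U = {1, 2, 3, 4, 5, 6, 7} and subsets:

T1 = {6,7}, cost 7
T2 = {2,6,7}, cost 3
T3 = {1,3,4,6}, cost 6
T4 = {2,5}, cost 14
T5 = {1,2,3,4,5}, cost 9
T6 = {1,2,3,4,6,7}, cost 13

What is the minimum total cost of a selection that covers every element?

12

T2, T5 cover every element at cost 3 + 9 = 12.
Any cover uses at least 2 sets; among all covering selections none totals below 12.
Greedy by coverage-per-cost would pick T2, T3, T5 for 18 — worse than the optimum 12.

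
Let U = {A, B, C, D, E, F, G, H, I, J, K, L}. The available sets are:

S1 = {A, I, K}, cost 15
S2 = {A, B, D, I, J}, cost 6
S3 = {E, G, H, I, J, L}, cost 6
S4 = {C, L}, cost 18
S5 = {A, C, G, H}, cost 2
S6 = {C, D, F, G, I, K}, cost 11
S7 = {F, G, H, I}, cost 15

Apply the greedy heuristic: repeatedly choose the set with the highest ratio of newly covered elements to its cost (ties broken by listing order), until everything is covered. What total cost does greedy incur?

Pick 1: S5 adds 4 new (A, C, G, H) at cost 2 (ratio 4/2).
Pick 2: S2 adds 4 new (B, D, I, J) at cost 6 (ratio 4/6).
Pick 3: S3 adds 2 new (E, L) at cost 6 (ratio 2/6).
Pick 4: S6 adds 2 new (F, K) at cost 11 (ratio 2/11).
Greedy total cost: 2 + 6 + 6 + 11 = 25. (The true optimum is 23, so greedy overshoots here.)

25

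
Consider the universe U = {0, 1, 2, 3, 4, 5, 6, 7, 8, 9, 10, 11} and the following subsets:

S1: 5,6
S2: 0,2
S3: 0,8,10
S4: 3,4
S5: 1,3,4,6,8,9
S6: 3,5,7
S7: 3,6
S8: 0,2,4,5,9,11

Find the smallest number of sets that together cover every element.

S3, S5, S6, S8 together cover {0, 1, 2, 3, 4, 5, 6, 7, 8, 9, 10, 11} — every element.
No 3 of the 8 sets cover everything (all 56 triples fall short), so 4 is minimum.

4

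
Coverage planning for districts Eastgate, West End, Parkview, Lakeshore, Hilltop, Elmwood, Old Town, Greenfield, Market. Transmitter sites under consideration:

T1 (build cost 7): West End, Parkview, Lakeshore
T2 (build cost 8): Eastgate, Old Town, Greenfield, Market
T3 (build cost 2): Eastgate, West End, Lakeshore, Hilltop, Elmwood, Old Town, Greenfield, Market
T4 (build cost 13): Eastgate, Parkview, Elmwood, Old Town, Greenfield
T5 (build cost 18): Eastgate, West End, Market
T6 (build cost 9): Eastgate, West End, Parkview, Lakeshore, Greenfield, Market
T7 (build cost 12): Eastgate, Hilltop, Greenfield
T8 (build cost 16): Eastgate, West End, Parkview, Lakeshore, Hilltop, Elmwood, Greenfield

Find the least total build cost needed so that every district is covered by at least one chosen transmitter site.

9

T1, T3 cover every district at build cost 7 + 2 = 9.
Any cover uses at least 2 transmitter sites; among all covering selections none totals below 9.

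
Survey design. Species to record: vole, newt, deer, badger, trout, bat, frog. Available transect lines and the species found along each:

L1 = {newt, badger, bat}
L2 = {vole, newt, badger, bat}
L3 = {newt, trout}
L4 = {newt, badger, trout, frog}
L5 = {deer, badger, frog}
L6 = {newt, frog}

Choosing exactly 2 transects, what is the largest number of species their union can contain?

6

Choosing L2, L4 covers {vole, newt, badger, trout, bat, frog} — 6 species.
No choice of 2 transects does better; here deer is left uncovered.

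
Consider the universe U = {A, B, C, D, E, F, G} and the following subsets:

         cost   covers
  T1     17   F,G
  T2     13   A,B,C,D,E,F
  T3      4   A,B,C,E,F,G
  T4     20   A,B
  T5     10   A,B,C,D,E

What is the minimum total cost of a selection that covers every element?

T3, T5 cover every element at cost 4 + 10 = 14.
Any cover uses at least 2 sets; among all covering selections none totals below 14.

14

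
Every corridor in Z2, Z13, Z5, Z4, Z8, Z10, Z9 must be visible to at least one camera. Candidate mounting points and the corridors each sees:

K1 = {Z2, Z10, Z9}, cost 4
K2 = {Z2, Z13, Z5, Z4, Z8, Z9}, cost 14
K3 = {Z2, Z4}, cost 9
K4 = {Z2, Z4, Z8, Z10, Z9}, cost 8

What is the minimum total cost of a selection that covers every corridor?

18

K1, K2 cover every corridor at cost 4 + 14 = 18.
Any cover uses at least 2 camera mounts; among all covering selections none totals below 18.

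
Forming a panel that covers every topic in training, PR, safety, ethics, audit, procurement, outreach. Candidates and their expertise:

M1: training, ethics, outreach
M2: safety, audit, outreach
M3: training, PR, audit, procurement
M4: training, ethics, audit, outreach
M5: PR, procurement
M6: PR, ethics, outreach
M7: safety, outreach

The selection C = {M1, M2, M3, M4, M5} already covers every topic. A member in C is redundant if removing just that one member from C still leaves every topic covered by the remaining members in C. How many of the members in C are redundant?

4

Drop M1: the rest still cover every topic — redundant.
Drop M2: safety uncovered — not redundant.
Drop M3: the rest still cover every topic — redundant.
Drop M4: the rest still cover every topic — redundant.
Drop M5: the rest still cover every topic — redundant.
4 redundant: M1, M3, M4, M5.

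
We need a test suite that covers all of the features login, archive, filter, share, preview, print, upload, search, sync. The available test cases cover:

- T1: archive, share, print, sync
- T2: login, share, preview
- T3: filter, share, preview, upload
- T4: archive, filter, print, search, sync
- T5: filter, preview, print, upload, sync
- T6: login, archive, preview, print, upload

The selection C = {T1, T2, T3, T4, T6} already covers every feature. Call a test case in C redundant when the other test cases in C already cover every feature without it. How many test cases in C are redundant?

Drop T1: the rest still cover every feature — redundant.
Drop T2: the rest still cover every feature — redundant.
Drop T3: the rest still cover every feature — redundant.
Drop T4: search uncovered — not redundant.
Drop T6: the rest still cover every feature — redundant.
4 redundant: T1, T2, T3, T6.

4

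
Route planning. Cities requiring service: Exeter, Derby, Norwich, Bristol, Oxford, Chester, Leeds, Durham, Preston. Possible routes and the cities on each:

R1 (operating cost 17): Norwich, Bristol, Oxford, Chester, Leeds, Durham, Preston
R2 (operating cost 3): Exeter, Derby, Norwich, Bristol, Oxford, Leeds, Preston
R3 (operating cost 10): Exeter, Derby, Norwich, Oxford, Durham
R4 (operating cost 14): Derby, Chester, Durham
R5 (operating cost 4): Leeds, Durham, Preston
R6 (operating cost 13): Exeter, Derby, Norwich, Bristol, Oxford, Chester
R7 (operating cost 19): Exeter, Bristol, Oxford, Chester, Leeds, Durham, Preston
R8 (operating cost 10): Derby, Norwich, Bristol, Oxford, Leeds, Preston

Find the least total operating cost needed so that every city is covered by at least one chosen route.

17

R2, R4 cover every city at operating cost 3 + 14 = 17.
Any cover uses at least 2 routes; among all covering selections none totals below 17.
Greedy by coverage-per-operating cost would pick R2, R5, R6 for 20 — worse than the optimum 17.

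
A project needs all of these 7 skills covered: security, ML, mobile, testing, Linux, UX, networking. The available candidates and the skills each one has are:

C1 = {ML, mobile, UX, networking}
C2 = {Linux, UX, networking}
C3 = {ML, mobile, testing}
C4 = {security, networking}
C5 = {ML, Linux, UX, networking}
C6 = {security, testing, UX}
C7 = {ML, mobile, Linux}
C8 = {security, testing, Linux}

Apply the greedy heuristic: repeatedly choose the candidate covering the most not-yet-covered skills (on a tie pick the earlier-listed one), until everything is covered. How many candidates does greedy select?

2

Pick 1: C1 covers 4 new skills (ML, mobile, UX, networking).
Pick 2: C8 covers 3 new skills (security, testing, Linux).
Greedy uses 2 candidates.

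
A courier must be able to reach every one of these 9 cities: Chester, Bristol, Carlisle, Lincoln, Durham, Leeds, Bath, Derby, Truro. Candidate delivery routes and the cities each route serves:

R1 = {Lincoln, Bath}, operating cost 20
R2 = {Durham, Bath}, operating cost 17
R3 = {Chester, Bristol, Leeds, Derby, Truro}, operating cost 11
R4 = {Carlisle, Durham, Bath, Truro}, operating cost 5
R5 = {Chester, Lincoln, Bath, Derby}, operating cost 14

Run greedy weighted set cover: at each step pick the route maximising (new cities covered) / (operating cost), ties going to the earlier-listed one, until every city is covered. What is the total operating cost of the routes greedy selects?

30

Pick 1: R4 adds 4 new (Carlisle, Durham, Bath, Truro) at operating cost 5 (ratio 4/5).
Pick 2: R3 adds 4 new (Chester, Bristol, Leeds, Derby) at operating cost 11 (ratio 4/11).
Pick 3: R5 adds 1 new (Lincoln) at operating cost 14 (ratio 1/14).
Greedy total operating cost: 5 + 11 + 14 = 30.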